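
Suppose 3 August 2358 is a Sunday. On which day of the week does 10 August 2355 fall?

Wednesday

Count forward from the earlier date (August 10, 2355) to the later (August 3, 2358):
August 10, 2355 → August 10, 2356: 366 days (2356 is a leap year).
August 10, 2356 → August 10, 2357: 365 days.
August 2357: 31 − 10 = 21 days remain.
Then 11 full months totalling 334 days.
August 1–3, 2358: 3 days.
Residual: 358 days.
Total: 1089 days.
1089 mod 7 = 4, so 4 days before Sunday is Wednesday.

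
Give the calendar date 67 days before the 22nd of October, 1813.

the 16th of August, 1813

Count 67 days before October 22, 1813:
August 1813: 31 − 16 = 15 days remain.
Then September (30): 30 days.
October 1–22, 1813: 22 days.
Total: 15 + 30 + 22 = 67 days.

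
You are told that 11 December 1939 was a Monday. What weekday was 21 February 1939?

Count forward from the earlier date (February 21, 1939) to the later (December 11, 1939):
February 1939: 28 − 21 = 7 days remain (1939 is not a leap year, so February has 28 days).
Then 9 full months totalling 275 days.
December 1–11, 1939: 11 days.
Total: 7 + 275 + 11 = 293 days.
293 mod 7 = 6, so 6 days before Monday is Tuesday.

Tuesday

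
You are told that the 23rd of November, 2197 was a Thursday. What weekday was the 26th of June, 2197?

Monday

Count forward from the earlier date (June 26, 2197) to the later (November 23, 2197):
June 2197: 30 − 26 = 4 days remain.
Then July (31), August (31), September (30), October (31): 31 + 31 + 30 + 31 = 123 days.
November 1–23, 2197: 23 days.
Total: 4 + 123 + 23 = 150 days.
150 mod 7 = 3, so 3 days before Thursday is Monday.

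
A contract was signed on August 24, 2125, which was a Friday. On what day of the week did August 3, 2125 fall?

Friday

Count forward from the earlier date (August 3, 2125) to the later (August 24, 2125):
Within August 2125: 24 − 3 = 21 days.
21 is a multiple of 7, so August 3, 2125 falls on the same weekday: Friday.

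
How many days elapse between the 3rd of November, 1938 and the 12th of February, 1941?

832

November 3, 1938 → November 3, 1939: 365 days.
November 3, 1939 → November 3, 1940: 366 days (1940 is a leap year).
November 1940: 30 − 3 = 27 days remain.
Then December (31), January (31): 31 + 31 = 62 days.
February 1–12, 1941: 12 days (1941 is not a leap year).
Residual: 101 days.
Total: 832 days.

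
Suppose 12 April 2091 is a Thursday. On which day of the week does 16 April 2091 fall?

Within April 2091: 16 − 12 = 4 days.
4 mod 7 = 4, so 4 days after Thursday is Monday.

Monday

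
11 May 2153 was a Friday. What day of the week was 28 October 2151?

Thursday

Count forward from the earlier date (October 28, 2151) to the later (May 11, 2153):
October 2151: 31 − 28 = 3 days remain.
Then 18 full months totalling 547 days.
May 1–11, 2153: 11 days.
Total: 3 + 547 + 11 = 561 days.
561 mod 7 = 1, so 1 day before Friday is Thursday.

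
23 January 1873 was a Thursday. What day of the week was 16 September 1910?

Day-of-year of January 23, 1873: 23.
Day-of-year of September 16, 1910: 259.
1873 has 365 days, so 365 − 23 = 342 days remain in 1873.
Full years 1874–1909: 28 common + 8 leap = 28×365 + 8×366 = 13148 days.
Total: 342 + 13148 + 259 = 13749 days.
13749 mod 7 = 1, so 1 day after Thursday is Friday.

Friday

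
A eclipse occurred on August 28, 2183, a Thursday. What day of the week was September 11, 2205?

Wednesday

Day-of-year of August 28, 2183: 240.
Day-of-year of September 11, 2205: 254.
2183 has 365 days, so 365 − 240 = 125 days remain in 2183.
Full years 2184–2204: 16 common + 5 leap = 16×365 + 5×366 = 7670 days.
Total: 125 + 7670 + 254 = 8049 days.
8049 mod 7 = 6, so 6 days after Thursday is Wednesday.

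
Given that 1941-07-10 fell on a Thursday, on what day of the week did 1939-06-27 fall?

Count forward from the earlier date (June 27, 1939) to the later (July 10, 1941):
June 1939: 30 − 27 = 3 days remain.
Then 24 full months totalling 731 days.
July 1–10, 1941: 10 days.
Total: 3 + 731 + 10 = 744 days.
744 mod 7 = 2, so 2 days before Thursday is Tuesday.

Tuesday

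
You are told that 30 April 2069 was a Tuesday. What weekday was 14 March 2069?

Count forward from the earlier date (March 14, 2069) to the later (April 30, 2069):
March 2069: 31 − 14 = 17 days remain.
April 1–30, 2069: 30 days.
Total: 17 + 30 = 47 days.
47 mod 7 = 5, so 5 days before Tuesday is Thursday.

Thursday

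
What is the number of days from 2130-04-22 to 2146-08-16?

Day-of-year of April 22, 2130: 112.
Day-of-year of August 16, 2146: 228.
2130 has 365 days, so 365 − 112 = 253 days remain in 2130.
Full years 2131–2145: 11 common + 4 leap = 11×365 + 4×366 = 5479 days.
Total: 253 + 5479 + 228 = 5960 days.

5960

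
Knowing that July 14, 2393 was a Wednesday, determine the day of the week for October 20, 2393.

July 2393: 31 − 14 = 17 days remain.
Then August (31), September (30): 31 + 30 = 61 days.
October 1–20, 2393: 20 days.
Total: 17 + 61 + 20 = 98 days.
98 is a multiple of 7, so October 20, 2393 falls on the same weekday: Wednesday.

Wednesday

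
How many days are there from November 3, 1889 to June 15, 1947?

21042

From November 3, 1889 to November 3, 1946: 57 years, of which 13 contain a Feb 29 — 44×365 + 13×366 = 20818 days.
(1900 is not a leap year (divisible by 100 but not 400).)
November 1946: 30 − 3 = 27 days remain.
Then December (31), January (31), February 1947 (28), March (31), April (30), May (31): 31 + 31 + 28 + 31 + 30 + 31 = 182 days.
June 1–15, 1947: 15 days.
Residual: 224 days.
Total: 21042 days.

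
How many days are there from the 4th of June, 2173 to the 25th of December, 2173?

June 2173: 30 − 4 = 26 days remain.
Then July (31), August (31), September (30), October (31), November (30): 31 + 31 + 30 + 31 + 30 = 153 days.
December 1–25, 2173: 25 days.
Total: 26 + 153 + 25 = 204 days.

204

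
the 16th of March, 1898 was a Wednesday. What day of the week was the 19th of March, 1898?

Saturday

Within March 1898: 19 − 16 = 3 days.
3 mod 7 = 3, so 3 days after Wednesday is Saturday.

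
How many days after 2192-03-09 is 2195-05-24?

March 9, 2192 → March 9, 2193: 365 days.
March 9, 2193 → March 9, 2194: 365 days.
March 9, 2194 → March 9, 2195: 365 days.
March 2195: 31 − 9 = 22 days remain.
Then April (30): 30 days.
May 1–24, 2195: 24 days.
Residual: 76 days.
Total: 1171 days.

1171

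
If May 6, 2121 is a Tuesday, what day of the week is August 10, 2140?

From May 6, 2121 to May 6, 2140: 19 years, of which 5 contain a Feb 29 — 14×365 + 5×366 = 6940 days.
May 2140: 31 − 6 = 25 days remain.
Then June (30), July (31): 30 + 31 = 61 days.
August 1–10, 2140: 10 days.
Residual: 96 days.
Total: 7036 days.
7036 mod 7 = 1, so 1 day after Tuesday is Wednesday.

Wednesday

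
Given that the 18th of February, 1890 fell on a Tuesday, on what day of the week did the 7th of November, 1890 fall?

February 1890: 28 − 18 = 10 days remain (1890 is not a leap year, so February has 28 days).
Then March (31), April (30), May (31), June (30), July (31), August (31), September (30), October (31): 31 + 30 + 31 + 30 + 31 + 31 + 30 + 31 = 245 days.
November 1–7, 1890: 7 days.
Total: 10 + 245 + 7 = 262 days.
262 mod 7 = 3, so 3 days after Tuesday is Friday.

Friday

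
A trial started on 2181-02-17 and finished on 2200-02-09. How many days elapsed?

6931

Day-of-year of February 17, 2181: 48.
Day-of-year of February 9, 2200: 40.
2181 has 365 days, so 365 − 48 = 317 days remain in 2181.
Full years 2182–2199: 14 common + 4 leap = 14×365 + 4×366 = 6574 days.
Total: 317 + 6574 + 40 = 6931 days.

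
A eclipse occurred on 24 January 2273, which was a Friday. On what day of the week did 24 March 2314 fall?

From January 24, 2273 to January 24, 2314: 41 years, of which 9 contain a Feb 29 — 32×365 + 9×366 = 14974 days.
(2300 is not a leap year (divisible by 100 but not 400).)
January 2314: 31 − 24 = 7 days remain.
Then February 2314 (28): 28 days.
March 1–24, 2314: 24 days.
Residual: 59 days.
Total: 15033 days.
15033 mod 7 = 4, so 4 days after Friday is Tuesday.

Tuesday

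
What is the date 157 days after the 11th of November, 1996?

the 17th of April, 1997

Count 157 days after November 11, 1996:
November 1996: 30 − 11 = 19 days remain.
Then December (31), January (31), February 1997 (28), March (31): 31 + 31 + 28 + 31 = 121 days.
April 1–17, 1997: 17 days.
Total: 19 + 121 + 17 = 157 days.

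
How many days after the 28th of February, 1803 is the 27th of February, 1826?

From February 28, 1803 to February 28, 1825: 22 years, of which 6 contain a Feb 29 — 16×365 + 6×366 = 8036 days.
February 1825: 28 − 28 = 0 days remain (1825 is not a leap year, so February has 28 days).
Then 11 full months totalling 337 days.
February 1–27, 1826: 27 days (1826 is not a leap year).
Residual: 364 days.
Total: 8400 days.

8400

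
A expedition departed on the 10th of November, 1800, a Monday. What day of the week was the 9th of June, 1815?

Friday

From November 10, 1800 to November 10, 1814: 14 years, of which 3 contain a Feb 29 — 11×365 + 3×366 = 5113 days.
November 1814: 30 − 10 = 20 days remain.
Then December (31), January (31), February 1815 (28), March (31), April (30), May (31): 31 + 31 + 28 + 31 + 30 + 31 = 182 days.
June 1–9, 1815: 9 days.
Residual: 211 days.
Total: 5324 days.
5324 mod 7 = 4, so 4 days after Monday is Friday.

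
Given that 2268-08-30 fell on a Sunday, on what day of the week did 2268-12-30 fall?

Wednesday

August 2268: 31 − 30 = 1 day remains.
Then September (30), October (31), November (30): 30 + 31 + 30 = 91 days.
December 1–30, 2268: 30 days.
Total: 1 + 91 + 30 = 122 days.
122 mod 7 = 3, so 3 days after Sunday is Wednesday.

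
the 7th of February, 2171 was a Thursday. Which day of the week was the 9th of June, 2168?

Thursday

Count forward from the earlier date (June 9, 2168) to the later (February 7, 2171):
Day-of-year of June 9, 2168: 161.
Day-of-year of February 7, 2171: 38.
2168 has 366 days, so 366 − 161 = 205 days remain in 2168.
Full years: 2169: 365; 2170: 365. Sum = 730.
Total: 205 + 730 + 38 = 973 days.
973 is a multiple of 7, so the 9th of June, 2168 falls on the same weekday: Thursday.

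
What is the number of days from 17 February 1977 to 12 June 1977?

February 1977: 28 − 17 = 11 days remain (1977 is not a leap year, so February has 28 days).
Then March (31), April (30), May (31): 31 + 30 + 31 = 92 days.
June 1–12, 1977: 12 days.
Total: 11 + 92 + 12 = 115 days.

115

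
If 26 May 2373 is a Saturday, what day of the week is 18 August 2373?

Saturday

May 2373: 31 − 26 = 5 days remain.
Then June (30), July (31): 30 + 31 = 61 days.
August 1–18, 2373: 18 days.
Total: 5 + 61 + 18 = 84 days.
84 is a multiple of 7, so 18 August 2373 falls on the same weekday: Saturday.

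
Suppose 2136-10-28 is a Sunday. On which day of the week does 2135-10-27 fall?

Thursday

Count forward from the earlier date (October 27, 2135) to the later (October 28, 2136):
October 2135: 31 − 27 = 4 days remain.
Then 11 full months totalling 335 days.
October 1–28, 2136: 28 days.
Total: 4 + 335 + 28 = 367 days.
367 mod 7 = 3, so 3 days before Sunday is Thursday.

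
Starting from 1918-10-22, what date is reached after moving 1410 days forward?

1922-09-01

Count 1410 days after October 22, 1918:
Day-of-year of October 22, 1918: 295.
Day-of-year of September 1, 1922: 244.
1918 has 365 days, so 365 − 295 = 70 days remain in 1918.
Full years: 1919: 365; 1920: 366; 1921: 365. Sum = 1096.
Total: 70 + 1096 + 244 = 1410 days.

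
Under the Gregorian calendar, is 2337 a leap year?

No

2337 is not a leap year.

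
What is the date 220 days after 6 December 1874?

14 July 1875

Count 220 days after December 6, 1874:
December 1874: 31 − 6 = 25 days remain.
Then January (31), February 1875 (28), March (31), April (30), May (31), June (30): 31 + 28 + 31 + 30 + 31 + 30 = 181 days.
July 1–14, 1875: 14 days.
Residual: 220 days.
Total: 220 days.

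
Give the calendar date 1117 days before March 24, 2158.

March 3, 2155

Count 1117 days before March 24, 2158:
Day-of-year of March 3, 2155: 62.
Day-of-year of March 24, 2158: 83.
2155 has 365 days, so 365 − 62 = 303 days remain in 2155.
Full years: 2156: 366; 2157: 365. Sum = 731.
Total: 303 + 731 + 83 = 1117 days.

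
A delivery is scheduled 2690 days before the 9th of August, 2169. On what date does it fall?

the 29th of March, 2162

Count 2690 days before August 9, 2169:
From March 29, 2162 to March 29, 2169: 7 years, of which 2 contain a Feb 29 — 5×365 + 2×366 = 2557 days.
March 2169: 31 − 29 = 2 days remain.
Then April (30), May (31), June (30), July (31): 30 + 31 + 30 + 31 = 122 days.
August 1–9, 2169: 9 days.
Residual: 133 days.
Total: 2690 days.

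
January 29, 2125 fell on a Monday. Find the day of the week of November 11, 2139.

From January 29, 2125 to January 29, 2139: 14 years, of which 3 contain a Feb 29 — 11×365 + 3×366 = 5113 days.
January 2139: 31 − 29 = 2 days remain.
Then 9 full months totalling 273 days.
November 1–11, 2139: 11 days.
Residual: 286 days.
Total: 5399 days.
5399 mod 7 = 2, so 2 days after Monday is Wednesday.

Wednesday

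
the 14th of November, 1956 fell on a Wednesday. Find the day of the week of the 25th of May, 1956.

Friday

Count forward from the earlier date (May 25, 1956) to the later (November 14, 1956):
May 1956: 31 − 25 = 6 days remain.
Then June (30), July (31), August (31), September (30), October (31): 30 + 31 + 31 + 30 + 31 = 153 days.
November 1–14, 1956: 14 days.
Total: 6 + 153 + 14 = 173 days.
173 mod 7 = 5, so 5 days before Wednesday is Friday.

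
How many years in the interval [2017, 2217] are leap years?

Years divisible by 4: 2020, 2024, …, 2216 — 50 in all.
Of these, 2100, 2200 are divisible by 100 but not 400, so not leap.
Leap years: 50 − 2 = 48.

48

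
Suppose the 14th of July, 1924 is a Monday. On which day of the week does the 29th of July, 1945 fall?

Day-of-year of July 14, 1924: 196.
Day-of-year of July 29, 1945: 210.
1924 has 366 days, so 366 − 196 = 170 days remain in 1924.
Full years 1925–1944: 15 common + 5 leap = 15×365 + 5×366 = 7305 days.
Total: 170 + 7305 + 210 = 7685 days.
7685 mod 7 = 6, so 6 days after Monday is Sunday.

Sunday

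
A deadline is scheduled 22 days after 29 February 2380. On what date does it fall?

22 March 2380

Count 22 days after February 29, 2380:
February 2380: 29 − 29 = 0 days remain (2380 is a leap year, so February has 29 days).
March 1–22, 2380: 22 days.
Total: 0 + 22 = 22 days.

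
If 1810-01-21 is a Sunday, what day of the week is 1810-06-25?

Monday

January 1810: 31 − 21 = 10 days remain.
Then February 1810 (28), March (31), April (30), May (31): 28 + 31 + 30 + 31 = 120 days.
June 1–25, 1810: 25 days.
Total: 10 + 120 + 25 = 155 days.
155 mod 7 = 1, so 1 day after Sunday is Monday.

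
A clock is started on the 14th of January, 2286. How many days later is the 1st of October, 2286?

January 2286: 31 − 14 = 17 days remain.
Then February 2286 (28), March (31), April (30), May (31), June (30), July (31), August (31), September (30): 28 + 31 + 30 + 31 + 30 + 31 + 31 + 30 = 242 days.
October 1, 2286: 1 day.
Total: 17 + 242 + 1 = 260 days.

260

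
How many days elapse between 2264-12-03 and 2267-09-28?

1029

Day-of-year of December 3, 2264: 338.
Day-of-year of September 28, 2267: 271.
2264 has 366 days, so 366 − 338 = 28 days remain in 2264.
Full years: 2265: 365; 2266: 365. Sum = 730.
Total: 28 + 730 + 271 = 1029 days.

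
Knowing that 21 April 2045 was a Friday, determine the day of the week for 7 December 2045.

Thursday

April 2045: 30 − 21 = 9 days remain.
Then May (31), June (30), July (31), August (31), September (30), October (31), November (30): 31 + 30 + 31 + 31 + 30 + 31 + 30 = 214 days.
December 1–7, 2045: 7 days.
Total: 9 + 214 + 7 = 230 days.
230 mod 7 = 6, so 6 days after Friday is Thursday.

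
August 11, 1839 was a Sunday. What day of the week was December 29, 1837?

Friday

Count forward from the earlier date (December 29, 1837) to the later (August 11, 1839):
December 29, 1837 → December 29, 1838: 365 days.
December 1838: 31 − 29 = 2 days remain.
Then January (31), February 1839 (28), March (31), April (30), May (31), June (30), July (31): 31 + 28 + 31 + 30 + 31 + 30 + 31 = 212 days.
August 1–11, 1839: 11 days.
Residual: 225 days.
Total: 590 days.
590 mod 7 = 2, so 2 days before Sunday is Friday.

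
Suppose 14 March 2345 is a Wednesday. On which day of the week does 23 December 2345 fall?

March 2345: 31 − 14 = 17 days remain.
Then April (30), May (31), June (30), July (31), August (31), September (30), October (31), November (30): 30 + 31 + 30 + 31 + 31 + 30 + 31 + 30 = 244 days.
December 1–23, 2345: 23 days.
Total: 17 + 244 + 23 = 284 days.
284 mod 7 = 4, so 4 days after Wednesday is Sunday.

Sunday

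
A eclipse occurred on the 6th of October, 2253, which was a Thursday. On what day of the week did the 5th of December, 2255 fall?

Day-of-year of October 6, 2253: 279.
Day-of-year of December 5, 2255: 339.
2253 has 365 days, so 365 − 279 = 86 days remain in 2253.
Full years: 2254: 365. Sum = 365.
Total: 86 + 365 + 339 = 790 days.
790 mod 7 = 6, so 6 days after Thursday is Wednesday.

Wednesday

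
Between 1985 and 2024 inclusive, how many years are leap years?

10

Years divisible by 4 in [1985, 2024]: 1988, 1992, 1996, 2000, 2004, 2008, 2012, 2016, 2020, 2024.
2000 is divisible by 400, so still leap.
No century exceptions apply. Count: 10.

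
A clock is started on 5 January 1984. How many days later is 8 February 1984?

34

January 1984: 31 − 5 = 26 days remain.
February 1–8, 1984: 8 days (1984 is a leap year).
Total: 26 + 8 = 34 days.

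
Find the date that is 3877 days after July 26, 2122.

March 7, 2133

Count 3877 days after July 26, 2122:
Day-of-year of July 26, 2122: 207.
Day-of-year of March 7, 2133: 66.
2122 has 365 days, so 365 − 207 = 158 days remain in 2122.
Full years 2123–2132: 7 common + 3 leap = 7×365 + 3×366 = 3653 days.
Total: 158 + 3653 + 66 = 3877 days.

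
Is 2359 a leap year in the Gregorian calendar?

No

2359 is not a leap year.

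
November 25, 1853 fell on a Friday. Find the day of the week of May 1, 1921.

Day-of-year of November 25, 1853: 329.
Day-of-year of May 1, 1921: 121.
1853 has 365 days, so 365 − 329 = 36 days remain in 1853.
Full years 1854–1920: 51 common + 16 leap = 51×365 + 16×366 = 24471 days.
Total: 36 + 24471 + 121 = 24628 days.
24628 mod 7 = 2, so 2 days after Friday is Sunday.

Sunday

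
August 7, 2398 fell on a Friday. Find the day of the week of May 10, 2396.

Friday

Count forward from the earlier date (May 10, 2396) to the later (August 7, 2398):
Day-of-year of May 10, 2396: 131.
Day-of-year of August 7, 2398: 219.
2396 has 366 days, so 366 − 131 = 235 days remain in 2396.
Full years: 2397: 365. Sum = 365.
Total: 235 + 365 + 219 = 819 days.
819 is a multiple of 7, so May 10, 2396 falls on the same weekday: Friday.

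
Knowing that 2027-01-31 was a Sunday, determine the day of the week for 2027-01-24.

Sunday

Count forward from the earlier date (January 24, 2027) to the later (January 31, 2027):
Within January 2027: 31 − 24 = 7 days.
7 is a multiple of 7, so 2027-01-24 falls on the same weekday: Sunday.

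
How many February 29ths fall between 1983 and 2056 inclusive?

Years divisible by 4: 1984, 1988, …, 2056 — 19 in all.
2000 is divisible by 400, so still leap.
No century exceptions apply. Count: 19.

19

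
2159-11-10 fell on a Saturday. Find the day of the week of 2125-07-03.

Tuesday

Count forward from the earlier date (July 3, 2125) to the later (November 10, 2159):
Day-of-year of July 3, 2125: 184.
Day-of-year of November 10, 2159: 314.
2125 has 365 days, so 365 − 184 = 181 days remain in 2125.
Full years 2126–2158: 25 common + 8 leap = 25×365 + 8×366 = 12053 days.
Total: 181 + 12053 + 314 = 12548 days.
12548 mod 7 = 4, so 4 days before Saturday is Tuesday.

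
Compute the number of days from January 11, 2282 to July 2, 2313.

Day-of-year of January 11, 2282: 11.
Day-of-year of July 2, 2313: 183.
2282 has 365 days, so 365 − 11 = 354 days remain in 2282.
Full years 2283–2312: 23 common + 7 leap = 23×365 + 7×366 = 10957 days.
Total: 354 + 10957 + 183 = 11494 days.

11494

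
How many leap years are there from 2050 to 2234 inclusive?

44

Years divisible by 4: 2052, 2056, …, 2232 — 46 in all.
Of these, 2100, 2200 are divisible by 100 but not 400, so not leap.
Leap years: 46 − 2 = 44.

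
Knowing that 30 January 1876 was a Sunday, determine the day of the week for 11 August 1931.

From January 30, 1876 to January 30, 1931: 55 years, of which 13 contain a Feb 29 — 42×365 + 13×366 = 20088 days.
(1900 is not a leap year (divisible by 100 but not 400).)
January 1931: 31 − 30 = 1 day remains.
Then February 1931 (28), March (31), April (30), May (31), June (30), July (31): 28 + 31 + 30 + 31 + 30 + 31 = 181 days.
August 1–11, 1931: 11 days.
Residual: 193 days.
Total: 20281 days.
20281 mod 7 = 2, so 2 days after Sunday is Tuesday.

Tuesday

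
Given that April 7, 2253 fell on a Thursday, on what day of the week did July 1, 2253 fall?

Friday

April 2253: 30 − 7 = 23 days remain.
Then May (31), June (30): 31 + 30 = 61 days.
July 1, 2253: 1 day.
Total: 23 + 61 + 1 = 85 days.
85 mod 7 = 1, so 1 day after Thursday is Friday.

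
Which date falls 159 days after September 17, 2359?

February 23, 2360

Count 159 days after September 17, 2359:
September 2359: 30 − 17 = 13 days remain.
Then October (31), November (30), December (31), January (31): 31 + 30 + 31 + 31 = 123 days.
February 1–23, 2360: 23 days (2360 is a leap year).
Residual: 159 days.
Total: 159 days.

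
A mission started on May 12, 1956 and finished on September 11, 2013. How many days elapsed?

Day-of-year of May 12, 1956: 133.
Day-of-year of September 11, 2013: 254.
1956 has 366 days, so 366 − 133 = 233 days remain in 1956.
Full years 1957–2012: 42 common + 14 leap = 42×365 + 14×366 = 20454 days.
Total: 233 + 20454 + 254 = 20941 days.

20941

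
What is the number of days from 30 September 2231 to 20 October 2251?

From September 30, 2231 to September 30, 2251: 20 years, of which 5 contain a Feb 29 — 15×365 + 5×366 = 7305 days.
September 2251: 30 − 30 = 0 days remain.
October 1–20, 2251: 20 days.
Residual: 20 days.
Total: 7325 days.

7325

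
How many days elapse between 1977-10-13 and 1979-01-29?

Day-of-year of October 13, 1977: 286.
Day-of-year of January 29, 1979: 29.
1977 has 365 days, so 365 − 286 = 79 days remain in 1977.
Full years: 1978: 365. Sum = 365.
Total: 79 + 365 + 29 = 473 days.

473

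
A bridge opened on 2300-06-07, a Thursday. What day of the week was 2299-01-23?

Monday

Count forward from the earlier date (January 23, 2299) to the later (June 7, 2300):
January 23, 2299 → January 23, 2300: 365 days.
January 2300: 31 − 23 = 8 days remain.
Then February 2300 (28), March (31), April (30), May (31): 28 + 31 + 30 + 31 = 120 days.
June 1–7, 2300: 7 days.
Residual: 135 days.
Total: 500 days.
500 mod 7 = 3, so 3 days before Thursday is Monday.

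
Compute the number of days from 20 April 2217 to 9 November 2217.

203

April 2217: 30 − 20 = 10 days remain.
Then May (31), June (30), July (31), August (31), September (30), October (31): 31 + 30 + 31 + 31 + 30 + 31 = 184 days.
November 1–9, 2217: 9 days.
Total: 10 + 184 + 9 = 203 days.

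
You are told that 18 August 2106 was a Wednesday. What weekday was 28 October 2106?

August 2106: 31 − 18 = 13 days remain.
Then September (30): 30 days.
October 1–28, 2106: 28 days.
Total: 13 + 30 + 28 = 71 days.
71 mod 7 = 1, so 1 day after Wednesday is Thursday.

Thursday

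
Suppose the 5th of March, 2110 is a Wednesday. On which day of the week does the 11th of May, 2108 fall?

Count forward from the earlier date (May 11, 2108) to the later (March 5, 2110):
Day-of-year of May 11, 2108: 132.
Day-of-year of March 5, 2110: 64.
2108 has 366 days, so 366 − 132 = 234 days remain in 2108.
Full years: 2109: 365. Sum = 365.
Total: 234 + 365 + 64 = 663 days.
663 mod 7 = 5, so 5 days before Wednesday is Friday.

Friday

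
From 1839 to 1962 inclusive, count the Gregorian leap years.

30

Years divisible by 4: 1840, 1844, …, 1960 — 31 in all.
Of these, 1900 is divisible by 100 but not 400, so not leap.
Leap years: 31 − 1 = 30.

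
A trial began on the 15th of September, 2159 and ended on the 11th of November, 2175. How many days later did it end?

From September 15, 2159 to September 15, 2175: 16 years, of which 4 contain a Feb 29 — 12×365 + 4×366 = 5844 days.
September 2175: 30 − 15 = 15 days remain.
Then October (31): 31 days.
November 1–11, 2175: 11 days.
Residual: 57 days.
Total: 5901 days.

5901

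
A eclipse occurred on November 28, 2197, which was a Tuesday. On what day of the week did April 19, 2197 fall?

Count forward from the earlier date (April 19, 2197) to the later (November 28, 2197):
April 2197: 30 − 19 = 11 days remain.
Then May (31), June (30), July (31), August (31), September (30), October (31): 31 + 30 + 31 + 31 + 30 + 31 = 184 days.
November 1–28, 2197: 28 days.
Total: 11 + 184 + 28 = 223 days.
223 mod 7 = 6, so 6 days before Tuesday is Wednesday.

Wednesday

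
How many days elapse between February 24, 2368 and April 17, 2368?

February 2368: 29 − 24 = 5 days remain (2368 is a leap year, so February has 29 days).
Then March (31): 31 days.
April 1–17, 2368: 17 days.
Total: 5 + 31 + 17 = 53 days.

53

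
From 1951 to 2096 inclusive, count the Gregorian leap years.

37

Years divisible by 4: 1952, 1956, …, 2096 — 37 in all.
2000 is divisible by 400, so still leap.
No century exceptions apply. Count: 37.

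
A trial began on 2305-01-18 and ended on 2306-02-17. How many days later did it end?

January 2305: 31 − 18 = 13 days remain.
Then 12 full months totalling 365 days.
February 1–17, 2306: 17 days (2306 is not a leap year).
Total: 13 + 365 + 17 = 395 days.

395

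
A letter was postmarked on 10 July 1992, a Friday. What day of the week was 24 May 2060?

Day-of-year of July 10, 1992: 192.
Day-of-year of May 24, 2060: 145.
1992 has 366 days, so 366 − 192 = 174 days remain in 1992.
Full years 1993–2059: 51 common + 16 leap = 51×365 + 16×366 = 24471 days.
Total: 174 + 24471 + 145 = 24790 days.
24790 mod 7 = 3, so 3 days after Friday is Monday.

Monday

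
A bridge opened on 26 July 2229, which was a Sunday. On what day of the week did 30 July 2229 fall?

Within July 2229: 30 − 26 = 4 days.
4 mod 7 = 4, so 4 days after Sunday is Thursday.

Thursday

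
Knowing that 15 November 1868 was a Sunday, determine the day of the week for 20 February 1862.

Thursday

Count forward from the earlier date (February 20, 1862) to the later (November 15, 1868):
February 20, 1862 → February 20, 1863: 365 days.
February 20, 1863 → February 20, 1864: 365 days.
February 20, 1864 → February 20, 1865: 366 days (1864 is a leap year).
February 20, 1865 → February 20, 1866: 365 days.
February 20, 1866 → February 20, 1867: 365 days.
February 20, 1867 → February 20, 1868: 365 days.
February 1868: 29 − 20 = 9 days remain (1868 is a leap year, so February has 29 days).
Then March (31), April (30), May (31), June (30), July (31), August (31), September (30), October (31): 31 + 30 + 31 + 30 + 31 + 31 + 30 + 31 = 245 days.
November 1–15, 1868: 15 days.
Residual: 269 days.
Total: 2460 days.
2460 mod 7 = 3, so 3 days before Sunday is Thursday.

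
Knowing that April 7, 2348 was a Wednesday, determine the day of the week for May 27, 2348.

Thursday

April 2348: 30 − 7 = 23 days remain.
May 1–27, 2348: 27 days.
Total: 23 + 27 = 50 days.
50 mod 7 = 1, so 1 day after Wednesday is Thursday.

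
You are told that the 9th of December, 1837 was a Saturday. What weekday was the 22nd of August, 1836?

Monday

Count forward from the earlier date (August 22, 1836) to the later (December 9, 1837):
August 22, 1836 → August 22, 1837: 365 days.
August 1837: 31 − 22 = 9 days remain.
Then September (30), October (31), November (30): 30 + 31 + 30 = 91 days.
December 1–9, 1837: 9 days.
Residual: 109 days.
Total: 474 days.
474 mod 7 = 5, so 5 days before Saturday is Monday.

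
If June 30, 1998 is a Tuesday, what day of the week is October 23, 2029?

Tuesday

From June 30, 1998 to June 30, 2029: 31 years, of which 8 contain a Feb 29 — 23×365 + 8×366 = 11323 days.
(2000 is a leap year (divisible by 400).)
June 2029: 30 − 30 = 0 days remain.
Then July (31), August (31), September (30): 31 + 31 + 30 = 92 days.
October 1–23, 2029: 23 days.
Residual: 115 days.
Total: 11438 days.
11438 is a multiple of 7, so October 23, 2029 falls on the same weekday: Tuesday.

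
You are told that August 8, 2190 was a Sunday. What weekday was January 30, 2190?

Saturday

Count forward from the earlier date (January 30, 2190) to the later (August 8, 2190):
January 2190: 31 − 30 = 1 day remains.
Then February 2190 (28), March (31), April (30), May (31), June (30), July (31): 28 + 31 + 30 + 31 + 30 + 31 = 181 days.
August 1–8, 2190: 8 days.
Total: 1 + 181 + 8 = 190 days.
190 mod 7 = 1, so 1 day before Sunday is Saturday.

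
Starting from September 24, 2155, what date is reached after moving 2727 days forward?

March 13, 2163

Count 2727 days after September 24, 2155:
Day-of-year of September 24, 2155: 267.
Day-of-year of March 13, 2163: 72.
2155 has 365 days, so 365 − 267 = 98 days remain in 2155.
Full years 2156–2162: 5 common + 2 leap = 5×365 + 2×366 = 2557 days.
Total: 98 + 2557 + 72 = 2727 days.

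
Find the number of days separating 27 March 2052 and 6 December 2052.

March 2052: 31 − 27 = 4 days remain.
Then April (30), May (31), June (30), July (31), August (31), September (30), October (31), November (30): 30 + 31 + 30 + 31 + 31 + 30 + 31 + 30 = 244 days.
December 1–6, 2052: 6 days.
Total: 4 + 244 + 6 = 254 days.

254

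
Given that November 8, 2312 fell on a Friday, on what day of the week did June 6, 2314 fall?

Saturday

November 8, 2312 → November 8, 2313: 365 days.
November 2313: 30 − 8 = 22 days remain.
Then December (31), January (31), February 2314 (28), March (31), April (30), May (31): 31 + 31 + 28 + 31 + 30 + 31 = 182 days.
June 1–6, 2314: 6 days.
Residual: 210 days.
Total: 575 days.
575 mod 7 = 1, so 1 day after Friday is Saturday.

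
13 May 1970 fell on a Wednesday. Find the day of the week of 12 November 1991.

Day-of-year of May 13, 1970: 133.
Day-of-year of November 12, 1991: 316.
1970 has 365 days, so 365 − 133 = 232 days remain in 1970.
Full years 1971–1990: 15 common + 5 leap = 15×365 + 5×366 = 7305 days.
Total: 232 + 7305 + 316 = 7853 days.
7853 mod 7 = 6, so 6 days after Wednesday is Tuesday.

Tuesday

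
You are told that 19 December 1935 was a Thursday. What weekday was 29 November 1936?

Day-of-year of December 19, 1935: 353.
Day-of-year of November 29, 1936: 334.
1935 has 365 days, so 365 − 353 = 12 days remain in 1935.
Total: 12 + 334 = 346 days.
346 mod 7 = 3, so 3 days after Thursday is Sunday.

Sunday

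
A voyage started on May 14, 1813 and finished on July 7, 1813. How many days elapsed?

May 1813: 31 − 14 = 17 days remain.
Then June (30): 30 days.
July 1–7, 1813: 7 days.
Total: 17 + 30 + 7 = 54 days.

54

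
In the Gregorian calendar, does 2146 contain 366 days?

No

2146 is not a leap year.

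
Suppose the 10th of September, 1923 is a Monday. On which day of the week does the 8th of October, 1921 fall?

Saturday

Count forward from the earlier date (October 8, 1921) to the later (September 10, 1923):
October 8, 1921 → October 8, 1922: 365 days.
October 1922: 31 − 8 = 23 days remain.
Then 10 full months totalling 304 days.
September 1–10, 1923: 10 days.
Residual: 337 days.
Total: 702 days.
702 mod 7 = 2, so 2 days before Monday is Saturday.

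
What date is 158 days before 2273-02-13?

2272-09-08

Count 158 days before February 13, 2273:
September 2272: 30 − 8 = 22 days remain.
Then October (31), November (30), December (31), January (31): 31 + 30 + 31 + 31 = 123 days.
February 1–13, 2273: 13 days (2273 is not a leap year).
Total: 22 + 123 + 13 = 158 days.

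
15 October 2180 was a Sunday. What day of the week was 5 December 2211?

Thursday

From October 15, 2180 to October 15, 2211: 31 years, of which 6 contain a Feb 29 — 25×365 + 6×366 = 11321 days.
(2200 is not a leap year (divisible by 100 but not 400).)
October 2211: 31 − 15 = 16 days remain.
Then November (30): 30 days.
December 1–5, 2211: 5 days.
Residual: 51 days.
Total: 11372 days.
11372 mod 7 = 4, so 4 days after Sunday is Thursday.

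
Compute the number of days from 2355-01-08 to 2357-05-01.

844

January 8, 2355 → January 8, 2356: 365 days.
January 8, 2356 → January 8, 2357: 366 days (2356 is a leap year).
January 2357: 31 − 8 = 23 days remain.
Then February 2357 (28), March (31), April (30): 28 + 31 + 30 = 89 days.
May 1, 2357: 1 day.
Residual: 113 days.
Total: 844 days.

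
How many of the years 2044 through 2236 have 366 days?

47

Years divisible by 4: 2044, 2048, …, 2236 — 49 in all.
Of these, 2100, 2200 are divisible by 100 but not 400, so not leap.
Leap years: 49 − 2 = 47.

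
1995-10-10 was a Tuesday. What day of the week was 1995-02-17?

Count forward from the earlier date (February 17, 1995) to the later (October 10, 1995):
February 1995: 28 − 17 = 11 days remain (1995 is not a leap year, so February has 28 days).
Then March (31), April (30), May (31), June (30), July (31), August (31), September (30): 31 + 30 + 31 + 30 + 31 + 31 + 30 = 214 days.
October 1–10, 1995: 10 days.
Total: 11 + 214 + 10 = 235 days.
235 mod 7 = 4, so 4 days before Tuesday is Friday.

Friday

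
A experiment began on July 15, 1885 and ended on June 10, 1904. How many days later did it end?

6904

Day-of-year of July 15, 1885: 196.
Day-of-year of June 10, 1904: 162.
1885 has 365 days, so 365 − 196 = 169 days remain in 1885.
Full years 1886–1903: 15 common + 3 leap = 15×365 + 3×366 = 6573 days.
Total: 169 + 6573 + 162 = 6904 days.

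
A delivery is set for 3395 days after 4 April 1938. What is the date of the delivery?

21 July 1947

Count 3395 days after April 4, 1938:
Day-of-year of April 4, 1938: 94.
Day-of-year of July 21, 1947: 202.
1938 has 365 days, so 365 − 94 = 271 days remain in 1938.
Full years 1939–1946: 6 common + 2 leap = 6×365 + 2×366 = 2922 days.
Total: 271 + 2922 + 202 = 3395 days.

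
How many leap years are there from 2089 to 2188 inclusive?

Years divisible by 4: 2092, 2096, …, 2188 — 25 in all.
Of these, 2100 is divisible by 100 but not 400, so not leap.
Leap years: 25 − 1 = 24.

24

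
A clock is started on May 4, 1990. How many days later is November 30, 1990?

May 1990: 31 − 4 = 27 days remain.
Then June (30), July (31), August (31), September (30), October (31): 30 + 31 + 31 + 30 + 31 = 153 days.
November 1–30, 1990: 30 days.
Total: 27 + 153 + 30 = 210 days.

210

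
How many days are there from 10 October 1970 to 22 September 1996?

From October 10, 1970 to October 10, 1995: 25 years, of which 6 contain a Feb 29 — 19×365 + 6×366 = 9131 days.
October 1995: 31 − 10 = 21 days remain.
Then 10 full months totalling 305 days.
September 1–22, 1996: 22 days.
Residual: 348 days.
Total: 9479 days.

9479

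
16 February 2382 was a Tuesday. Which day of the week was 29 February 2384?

Day-of-year of February 16, 2382: 47.
Day-of-year of February 29, 2384: 60.
2382 has 365 days, so 365 − 47 = 318 days remain in 2382.
Full years: 2383: 365. Sum = 365.
Total: 318 + 365 + 60 = 743 days.
743 mod 7 = 1, so 1 day after Tuesday is Wednesday.

Wednesday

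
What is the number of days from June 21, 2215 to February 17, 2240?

9007

Day-of-year of June 21, 2215: 172.
Day-of-year of February 17, 2240: 48.
2215 has 365 days, so 365 − 172 = 193 days remain in 2215.
Full years 2216–2239: 18 common + 6 leap = 18×365 + 6×366 = 8766 days.
Total: 193 + 8766 + 48 = 9007 days.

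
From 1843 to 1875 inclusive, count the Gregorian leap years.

Years divisible by 4 in [1843, 1875]: 1844, 1848, 1852, 1856, 1860, 1864, 1868, 1872.
No century exceptions apply. Count: 8.

8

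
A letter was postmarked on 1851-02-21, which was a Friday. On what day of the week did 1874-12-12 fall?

From February 21, 1851 to February 21, 1874: 23 years, of which 6 contain a Feb 29 — 17×365 + 6×366 = 8401 days.
February 1874: 28 − 21 = 7 days remain (1874 is not a leap year, so February has 28 days).
Then 9 full months totalling 275 days.
December 1–12, 1874: 12 days.
Residual: 294 days.
Total: 8695 days.
8695 mod 7 = 1, so 1 day after Friday is Saturday.

Saturday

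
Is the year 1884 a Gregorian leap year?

Yes

1884 is a leap year.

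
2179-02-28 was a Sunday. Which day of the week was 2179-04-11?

February 2179: 28 − 28 = 0 days remain (2179 is not a leap year, so February has 28 days).
Then March (31): 31 days.
April 1–11, 2179: 11 days.
Total: 0 + 31 + 11 = 42 days.
42 is a multiple of 7, so 2179-04-11 falls on the same weekday: Sunday.

Sunday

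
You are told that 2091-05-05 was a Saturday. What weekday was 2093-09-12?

Day-of-year of May 5, 2091: 125.
Day-of-year of September 12, 2093: 255.
2091 has 365 days, so 365 − 125 = 240 days remain in 2091.
Full years: 2092: 366. Sum = 366.
Total: 240 + 366 + 255 = 861 days.
861 is a multiple of 7, so 2093-09-12 falls on the same weekday: Saturday.

Saturday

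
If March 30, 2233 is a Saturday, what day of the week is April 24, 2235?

Friday

Day-of-year of March 30, 2233: 89.
Day-of-year of April 24, 2235: 114.
2233 has 365 days, so 365 − 89 = 276 days remain in 2233.
Full years: 2234: 365. Sum = 365.
Total: 276 + 365 + 114 = 755 days.
755 mod 7 = 6, so 6 days after Saturday is Friday.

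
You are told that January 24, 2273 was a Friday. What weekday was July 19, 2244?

Friday

Count forward from the earlier date (July 19, 2244) to the later (January 24, 2273):
Day-of-year of July 19, 2244: 201.
Day-of-year of January 24, 2273: 24.
2244 has 366 days, so 366 − 201 = 165 days remain in 2244.
Full years 2245–2272: 21 common + 7 leap = 21×365 + 7×366 = 10227 days.
Total: 165 + 10227 + 24 = 10416 days.
10416 is a multiple of 7, so July 19, 2244 falls on the same weekday: Friday.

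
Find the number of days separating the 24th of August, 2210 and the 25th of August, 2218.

2923

From August 24, 2210 to August 24, 2218: 8 years, of which 2 contain a Feb 29 — 6×365 + 2×366 = 2922 days.
Within August 2218: 25 − 24 = 1 day.
Total: 2923 days.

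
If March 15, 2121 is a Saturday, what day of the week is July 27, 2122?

Day-of-year of March 15, 2121: 74.
Day-of-year of July 27, 2122: 208.
2121 has 365 days, so 365 − 74 = 291 days remain in 2121.
Total: 291 + 208 = 499 days.
499 mod 7 = 2, so 2 days after Saturday is Monday.

Monday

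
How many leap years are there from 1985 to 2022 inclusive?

Years divisible by 4 in [1985, 2022]: 1988, 1992, 1996, 2000, 2004, 2008, 2012, 2016, 2020.
2000 is divisible by 400, so still leap.
No century exceptions apply. Count: 9.

9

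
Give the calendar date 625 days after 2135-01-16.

2136-10-02

Count 625 days after January 16, 2135:
January 2135: 31 − 16 = 15 days remain.
Then 20 full months totalling 608 days.
October 1–2, 2136: 2 days.
Total: 15 + 608 + 2 = 625 days.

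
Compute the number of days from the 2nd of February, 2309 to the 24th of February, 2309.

22

Within February 2309: 24 − 2 = 22 days.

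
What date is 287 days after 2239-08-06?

2240-05-19

Count 287 days after August 6, 2239:
August 2239: 31 − 6 = 25 days remain.
Then September (30), October (31), November (30), December (31), January (31), February 2240 (29), March (31), April (30): 30 + 31 + 30 + 31 + 31 + 29 + 31 + 30 = 243 days.
May 1–19, 2240: 19 days.
Total: 25 + 243 + 19 = 287 days.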